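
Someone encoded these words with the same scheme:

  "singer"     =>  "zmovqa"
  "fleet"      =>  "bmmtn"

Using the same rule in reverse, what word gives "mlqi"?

Read the word backwards and shift each letter +8.
Undoing it on mlqi: shift back: m−8=e, l−8=d, q−8=i, i−8=a → edia; then reverse → aide.

aide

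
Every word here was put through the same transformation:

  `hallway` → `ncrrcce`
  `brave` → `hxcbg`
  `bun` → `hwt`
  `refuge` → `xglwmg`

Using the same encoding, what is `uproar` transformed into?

wvxqcx

The shift depends on letter class: consonant h→n is +6, but vowel a→c is +2. Two shifts are in play — +2 for a/e/i/o/u, +6 for every other letter.
On uproar: u(vowel)+2=w, p(cons)+6=v, r(cons)+6=x, o(vowel)+2=q, a(vowel)+2=c, r(cons)+6=x.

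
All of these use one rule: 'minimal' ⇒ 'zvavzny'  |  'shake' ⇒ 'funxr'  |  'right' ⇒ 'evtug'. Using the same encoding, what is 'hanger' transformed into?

unatre

Each letter is shifted forward by 13 in the alphabet (a Caesar shift of +13).
For hanger: h+13=u, a+13=n, n+13=a, g+13=t, e+13=r, r+13=e.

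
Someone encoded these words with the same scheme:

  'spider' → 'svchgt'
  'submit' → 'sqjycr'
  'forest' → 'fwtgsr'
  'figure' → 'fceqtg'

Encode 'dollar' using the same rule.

hwzzkt

s(18)→s(18) and p(15)→v(21) fit y≡25x+10 (mod 26); the inverse of 25 mod 26 is 25. Treating letters as 0–25, the rule is x ↦ 25x + 10 (mod 26).
On dollar: d(3)→25·3+10≡7=h; o(14)→25·14+10≡22=w; l(11)→25·11+10≡25=z; l(11)→25·11+10≡25=z; a(0)→25·0+10≡10=k; r(17)→25·17+10≡19=t (all mod 26).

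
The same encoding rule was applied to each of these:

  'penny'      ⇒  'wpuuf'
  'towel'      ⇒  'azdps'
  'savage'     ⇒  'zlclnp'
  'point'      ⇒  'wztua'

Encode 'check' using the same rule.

Two shifts are in play — +11 for a/e/i/o/u, +7 for every other letter.
On check: c(cons)+7=j, h(cons)+7=o, e(vowel)+11=p, c(cons)+7=j, k(cons)+7=r.

jopjr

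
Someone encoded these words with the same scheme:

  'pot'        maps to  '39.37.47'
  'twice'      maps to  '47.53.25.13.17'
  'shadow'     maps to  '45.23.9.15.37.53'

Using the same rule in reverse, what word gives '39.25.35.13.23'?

p(#16)→39 and o(#15)→37: differences scale by 2, so n = 2·pos + 7. Each letter becomes 2×(its alphabet position, a=1..z=26) + 7.
Reversing it on 39.25.35.13.23: 39→(39−7)÷2=16=p, 25→(25−7)÷2=9=i, 35→(35−7)÷2=14=n, 13→(13−7)÷2=3=c, 23→(23−7)÷2=8=h.

pinch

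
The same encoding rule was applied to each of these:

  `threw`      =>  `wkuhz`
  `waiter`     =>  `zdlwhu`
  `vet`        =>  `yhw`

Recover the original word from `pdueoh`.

Every letter moves 3 places later in the alphabet, wrapping around z→a.
Undoing it on pdueoh: p−3=m, d−3=a, u−3=r, e−3=b, o−3=l, h−3=e.

marble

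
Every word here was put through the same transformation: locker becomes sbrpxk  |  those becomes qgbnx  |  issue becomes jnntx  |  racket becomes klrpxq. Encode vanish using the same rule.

wlyjng

Treating letters as 0–25, the rule is x ↦ 3x + 11 (mod 26).
For vanish: v(21)→3·21+11≡22=w; a(0)→3·0+11≡11=l; n(13)→3·13+11≡24=y; i(8)→3·8+11≡9=j; s(18)→3·18+11≡13=n; h(7)→3·7+11≡6=g (all mod 26).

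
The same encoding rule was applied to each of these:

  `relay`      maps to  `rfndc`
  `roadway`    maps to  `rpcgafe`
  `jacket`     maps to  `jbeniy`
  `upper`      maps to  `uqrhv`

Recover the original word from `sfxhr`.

Each letter shifts forward by its position index (0, 1, 2, …) — the shift grows by one for each successive letter.
Reversing it on sfxhr: s−0=s, f−1=e, x−2=v, h−3=e, r−4=n.

seven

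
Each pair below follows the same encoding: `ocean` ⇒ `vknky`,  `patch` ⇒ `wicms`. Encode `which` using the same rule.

In ocean: o→v is +7, c→k is +8, e→n is +9, a→k is +10 — the shift increases by 1 each position. Each letter shifts forward by (position + 7), i.e. 7, 8, 9, … — the shift grows by one for each successive letter.
On which: w+7=d, h+8=p, i+9=r, c+10=m, h+11=s.

dprms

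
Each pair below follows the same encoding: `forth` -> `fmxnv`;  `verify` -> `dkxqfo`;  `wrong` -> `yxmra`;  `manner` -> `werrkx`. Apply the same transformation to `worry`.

ymxxo

Each letter's alphabet position (a=0..z=25) is mapped through 21·x+4 mod 26 — an affine cipher.
For worry: w(22)→21·22+4≡24=y; o(14)→21·14+4≡12=m; r(17)→21·17+4≡23=x; r(17)→21·17+4≡23=x; y(24)→21·24+4≡14=o (all mod 26).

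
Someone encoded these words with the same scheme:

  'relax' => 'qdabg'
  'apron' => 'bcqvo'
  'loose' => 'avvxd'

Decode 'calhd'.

plume

r(17)→q(16) and e(4)→d(3) fit y≡7x+1 (mod 26); the inverse of 7 mod 26 is 15. This is an affine cipher: with a=0,…,z=25, each position x becomes (7x+1) mod 26.
Decoding calhd: c(2)→15·(2−1)≡15=p; a(0)→15·(0−1)≡11=l; l(11)→15·(11−1)≡20=u; h(7)→15·(7−1)≡12=m; d(3)→15·(3−1)≡4=e (all mod 26).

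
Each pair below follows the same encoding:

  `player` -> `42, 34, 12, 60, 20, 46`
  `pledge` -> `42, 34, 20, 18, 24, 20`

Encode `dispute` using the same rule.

18, 28, 48, 42, 52, 50, 20

p(#16)→42 and l(#12)→34: differences scale by 2, so n = 2·pos + 10. Each letter becomes 2×(its alphabet position, a=1..z=26) + 10.
For dispute: d=4→18, i=9→28, s=19→48, p=16→42, u=21→52, t=20→50, e=5→20.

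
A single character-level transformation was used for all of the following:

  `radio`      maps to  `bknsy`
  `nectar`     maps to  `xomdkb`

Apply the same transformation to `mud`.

Compare letters: r→b is +10, a→k is +10, d→n is +10 — a constant shift. Every letter moves 10 places later in the alphabet, wrapping around z→a.
For mud: m+10=w, u+10=e, d+10=n.

wen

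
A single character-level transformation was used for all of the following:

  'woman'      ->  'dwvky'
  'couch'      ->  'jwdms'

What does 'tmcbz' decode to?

metro

In woman: w→d is +7, o→w is +8, m→v is +9, a→k is +10 — the shift increases by 1 each position. The shift increases by 1 at each position, starting from +7: 7, 8, 9, ….
Reversing it on tmcbz: t−7=m, m−8=e, c−9=t, b−10=r, z−11=o.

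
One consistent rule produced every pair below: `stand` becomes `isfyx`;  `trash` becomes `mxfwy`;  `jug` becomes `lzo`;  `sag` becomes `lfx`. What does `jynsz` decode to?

The output letters match the input read backwards, each shifted +5: stand reversed is dnats. Two steps: reverse the string, then apply a Caesar shift of +5.
Decoding jynsz: shift back: j−5=e, y−5=t, n−5=i, s−5=n, z−5=u → etinu; then reverse → unite.

unite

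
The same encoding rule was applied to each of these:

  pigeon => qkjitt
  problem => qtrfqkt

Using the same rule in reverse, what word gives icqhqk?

handle

The shift increases by 1 at each position, starting from +1: 1, 2, 3, ….
Reversing it on icqhqk: i−1=h, c−2=a, q−3=n, h−4=d, q−5=l, k−6=e.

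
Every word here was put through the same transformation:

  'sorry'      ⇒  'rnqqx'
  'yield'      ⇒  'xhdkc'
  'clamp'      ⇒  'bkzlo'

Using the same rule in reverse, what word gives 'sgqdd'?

three

Compare letters: s→r is +25, o→n is +25, r→q is +25 — a constant shift. Each letter is shifted forward by 25 in the alphabet (a Caesar shift of +25).
Decoding sgqdd: s−25=t, g−25=h, q−25=r, d−25=e, d−25=e.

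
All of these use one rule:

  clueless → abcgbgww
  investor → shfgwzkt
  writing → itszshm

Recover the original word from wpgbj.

shelf

c(2)→a(0) and l(11)→b(1) fit y≡3x+20 (mod 26); the inverse of 3 mod 26 is 9. Each letter's alphabet position (a=0..z=25) is mapped through 3·x+20 mod 26 — an affine cipher.
Reversing it on wpgbj: w(22)→9·(22−20)≡18=s; p(15)→9·(15−20)≡7=h; g(6)→9·(6−20)≡4=e; b(1)→9·(1−20)≡11=l; j(9)→9·(9−20)≡5=f (all mod 26).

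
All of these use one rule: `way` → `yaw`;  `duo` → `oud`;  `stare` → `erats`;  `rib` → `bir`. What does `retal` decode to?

later

The output letters match the input read backwards: way reversed is yaw. It's just the letters in reverse order.
Reversing it on retal: then reverse → later.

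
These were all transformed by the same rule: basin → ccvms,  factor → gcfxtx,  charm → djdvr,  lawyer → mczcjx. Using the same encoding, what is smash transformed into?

todwm

Each letter shifts forward by (position + 1), i.e. 1, 2, 3, … — the shift grows by one for each successive letter.
On smash: s+1=t, m+2=o, a+3=d, s+4=w, h+5=m.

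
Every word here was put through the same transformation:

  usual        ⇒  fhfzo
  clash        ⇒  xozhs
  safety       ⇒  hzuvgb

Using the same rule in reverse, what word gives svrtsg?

Each pair mirrors across the alphabet (u↔f, s↔h, u↔f): positions sum to 25. Letters are reflected about the middle of the alphabet (position → 25−position): Atbash.
Undoing it on svrtsg: s↔h, v↔e, r↔i, t↔g, s↔h, g↔t.

height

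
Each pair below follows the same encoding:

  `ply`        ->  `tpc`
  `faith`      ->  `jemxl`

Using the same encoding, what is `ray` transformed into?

vec

Compare letters: p→t is +4, l→p is +4, y→c is +4 — a constant shift. It's a constant shift of +4 (ROT4).
Applying it to ray: r+4=v, a+4=e, y+4=c.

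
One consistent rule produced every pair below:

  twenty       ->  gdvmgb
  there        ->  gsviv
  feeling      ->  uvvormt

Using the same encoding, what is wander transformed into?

dzmwvi

Each pair mirrors across the alphabet (t↔g, w↔d, e↔v): positions sum to 25. Letters are reflected about the middle of the alphabet (position → 25−position): Atbash.
On wander: w↔d, a↔z, n↔m, d↔w, e↔v, r↔i.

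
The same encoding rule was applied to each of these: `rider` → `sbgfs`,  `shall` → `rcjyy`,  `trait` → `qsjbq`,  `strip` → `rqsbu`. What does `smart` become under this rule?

rxjsq

Treating letters as 0–25, the rule is x ↦ 25x + 9 (mod 26).
For smart: s(18)→25·18+9≡17=r; m(12)→25·12+9≡23=x; a(0)→25·0+9≡9=j; r(17)→25·17+9≡18=s; t(19)→25·19+9≡16=q (all mod 26).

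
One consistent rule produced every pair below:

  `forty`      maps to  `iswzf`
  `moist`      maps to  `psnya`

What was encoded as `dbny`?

Each letter shifts forward by (position + 3), i.e. 3, 4, 5, … — the shift grows by one for each successive letter.
Reversing it on dbny: d−3=a, b−4=x, n−5=i, y−6=s.

axis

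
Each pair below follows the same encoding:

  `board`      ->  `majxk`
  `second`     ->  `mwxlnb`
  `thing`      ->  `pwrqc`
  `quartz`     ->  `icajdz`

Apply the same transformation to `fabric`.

The word is reversed, then every letter is shifted forward by 9.
For fabric: reverse → cirbaf; then shift: c+9=l, i+9=r, r+9=a, b+9=k, a+9=j, f+9=o.

lrakjo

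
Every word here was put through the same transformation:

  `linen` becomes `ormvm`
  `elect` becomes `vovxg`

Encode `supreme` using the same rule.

Each pair mirrors across the alphabet (l↔o, i↔r, n↔m): positions sum to 25. Each letter is replaced by its mirror in the alphabet: a↔z, b↔y, c↔x, and so on (the Atbash cipher).
Applying it to supreme: s↔h, u↔f, p↔k, r↔i, e↔v, m↔n, e↔v.

hfkivnv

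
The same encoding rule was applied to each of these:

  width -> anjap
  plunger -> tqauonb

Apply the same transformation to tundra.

In width: w→a is +4, i→n is +5, d→j is +6, t→a is +7 — the shift increases by 1 each position. Each letter shifts forward by (position + 4), i.e. 4, 5, 6, … — the shift grows by one for each successive letter.
For tundra: t+4=x, u+5=z, n+6=t, d+7=k, r+8=z, a+9=j.

xztkzj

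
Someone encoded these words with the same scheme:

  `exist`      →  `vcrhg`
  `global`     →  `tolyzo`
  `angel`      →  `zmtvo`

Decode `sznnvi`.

hammer

Each pair mirrors across the alphabet (e↔v, x↔c, i↔r): positions sum to 25. Letters are reflected about the middle of the alphabet (position → 25−position): Atbash.
Decoding sznnvi: s↔h, z↔a, n↔m, n↔m, v↔e, i↔r.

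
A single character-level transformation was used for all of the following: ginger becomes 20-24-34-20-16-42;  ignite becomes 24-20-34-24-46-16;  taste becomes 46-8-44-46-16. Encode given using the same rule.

g(#7)→20 and i(#9)→24: differences scale by 2, so n = 2·pos + 6. With a=1..z=26, the number is 2·pos + 6.
On given: g=7→20, i=9→24, v=22→50, e=5→16, n=14→34.

20-24-50-16-34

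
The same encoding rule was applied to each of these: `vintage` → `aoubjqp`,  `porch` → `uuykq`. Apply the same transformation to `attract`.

fzazjme

In vintage: v→a is +5, i→o is +6, n→u is +7, t→b is +8 — the shift increases by 1 each position. Letter i (0-indexed) is shifted by i+5, so successive shifts are 5, 6, 7, ….
Applying it to attract: a+5=f, t+6=z, t+7=a, r+8=z, a+9=j, c+10=m, t+11=e.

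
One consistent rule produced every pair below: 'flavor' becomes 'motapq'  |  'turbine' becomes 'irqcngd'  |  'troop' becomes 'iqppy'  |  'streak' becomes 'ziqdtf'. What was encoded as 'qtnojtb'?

railway

f(5)→m(12) and l(11)→o(14) fit y≡9x+19 (mod 26); the inverse of 9 mod 26 is 3. This is an affine cipher: with a=0,…,z=25, each position x becomes (9x+19) mod 26.
Reversing it on qtnojtb: q(16)→3·(16−19)≡17=r; t(19)→3·(19−19)≡0=a; n(13)→3·(13−19)≡8=i; o(14)→3·(14−19)≡11=l; j(9)→3·(9−19)≡22=w; t(19)→3·(19−19)≡0=a; b(1)→3·(1−19)≡24=y (all mod 26).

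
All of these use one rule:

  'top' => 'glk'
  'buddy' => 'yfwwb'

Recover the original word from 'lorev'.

olive

This is the alphabet-reversal cipher (Atbash): a becomes z, b becomes y, etc.
Undoing it on lorev: l↔o, o↔l, r↔i, e↔v, v↔e.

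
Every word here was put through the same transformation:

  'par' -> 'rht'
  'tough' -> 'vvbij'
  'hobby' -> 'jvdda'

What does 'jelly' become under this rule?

The shift depends on letter class: consonant p→r is +2, but vowel a→h is +7. Two shifts are in play — +7 for a/e/i/o/u, +2 for every other letter.
Applying it to jelly: j(cons)+2=l, e(vowel)+7=l, l(cons)+2=n, l(cons)+2=n, y(cons)+2=a.

llnna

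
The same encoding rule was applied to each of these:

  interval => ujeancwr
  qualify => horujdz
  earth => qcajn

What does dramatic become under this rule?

The output letters match the input read backwards, each shifted +9: interval reversed is lavretni. Two steps: reverse the string, then apply a Caesar shift of +9.
For dramatic: reverse → citamard; then shift: c+9=l, i+9=r, t+9=c, a+9=j, m+9=v, a+9=j, r+9=a, d+9=m.

lrcjvjam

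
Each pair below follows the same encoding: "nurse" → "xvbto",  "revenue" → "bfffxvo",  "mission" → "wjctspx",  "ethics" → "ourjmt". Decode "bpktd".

Shifts by position in nurse: pos 0: n→x (+10), pos 1: u→v (+1), pos 2: r→b (+10), pos 3: s→t (+1) — repeating every 2. The shifts repeat in a cycle of length 2: positions 0,1,… shift by +10, +1, then the pattern repeats.
Reversing it on bpktd: b−10=r, p−1=o, k−10=a, t−1=s, d−10=t.

roast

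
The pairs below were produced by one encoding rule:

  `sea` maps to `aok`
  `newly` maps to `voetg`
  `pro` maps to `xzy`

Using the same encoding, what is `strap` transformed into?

abzkx

The shift depends on letter class: consonant s→a is +8, but vowel e→o is +10. The rule splits by letter class: vowels +10, consonants +8.
For strap: s(cons)+8=a, t(cons)+8=b, r(cons)+8=z, a(vowel)+10=k, p(cons)+8=x.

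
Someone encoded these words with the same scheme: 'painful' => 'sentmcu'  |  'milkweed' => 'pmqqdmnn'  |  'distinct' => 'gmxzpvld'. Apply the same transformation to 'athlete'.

In painful: p→s is +3, a→e is +4, i→n is +5, n→t is +6 — the shift increases by 1 each position. The shift increases by 1 at each position, starting from +3: 3, 4, 5, ….
On athlete: a+3=d, t+4=x, h+5=m, l+6=r, e+7=l, t+8=b, e+9=n.

dxmrlbn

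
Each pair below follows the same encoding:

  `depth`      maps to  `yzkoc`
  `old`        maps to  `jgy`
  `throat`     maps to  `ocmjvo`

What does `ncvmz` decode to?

share

Compare letters: d→y is +21, e→z is +21, p→k is +21 — a constant shift. Every letter moves 21 places later in the alphabet, wrapping around z→a.
Undoing it on ncvmz: n−21=s, c−21=h, v−21=a, m−21=r, z−21=e.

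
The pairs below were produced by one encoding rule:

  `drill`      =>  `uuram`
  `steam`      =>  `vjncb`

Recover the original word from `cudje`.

vault

The output letters match the input read backwards, each shifted +9: drill reversed is llird. Two steps: reverse the string, then apply a Caesar shift of +9.
Undoing it on cudje: shift back: c−9=t, u−9=l, d−9=u, j−9=a, e−9=v → tluav; then reverse → vault.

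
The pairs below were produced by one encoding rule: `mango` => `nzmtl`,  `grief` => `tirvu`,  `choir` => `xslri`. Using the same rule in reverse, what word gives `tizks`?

graph

Each pair mirrors across the alphabet (m↔n, a↔z, n↔m): positions sum to 25. This is the alphabet-reversal cipher (Atbash): a becomes z, b becomes y, etc.
Reversing it on tizks: t↔g, i↔r, z↔a, k↔p, s↔h.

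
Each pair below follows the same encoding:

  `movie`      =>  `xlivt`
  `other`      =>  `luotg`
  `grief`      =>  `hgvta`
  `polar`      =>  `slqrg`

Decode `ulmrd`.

today

m(12)→x(23) and o(14)→l(11) fit y≡7x+17 (mod 26); the inverse of 7 mod 26 is 15. This is an affine cipher: with a=0,…,z=25, each position x becomes (7x+17) mod 26.
Decoding ulmrd: u(20)→15·(20−17)≡19=t; l(11)→15·(11−17)≡14=o; m(12)→15·(12−17)≡3=d; r(17)→15·(17−17)≡0=a; d(3)→15·(3−17)≡24=y (all mod 26).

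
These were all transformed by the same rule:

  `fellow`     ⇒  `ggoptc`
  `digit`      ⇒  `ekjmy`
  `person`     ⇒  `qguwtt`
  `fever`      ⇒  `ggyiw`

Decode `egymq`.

devil

In fellow: f→g is +1, e→g is +2, l→o is +3, l→p is +4 — the shift increases by 1 each position. The shift increases by 1 at each position, starting from +1: 1, 2, 3, ….
Reversing it on egymq: e−1=d, g−2=e, y−3=v, m−4=i, q−5=l.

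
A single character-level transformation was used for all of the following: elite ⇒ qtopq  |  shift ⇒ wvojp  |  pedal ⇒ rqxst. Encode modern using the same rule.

myxqdf

This is an affine cipher: with a=0,…,z=25, each position x becomes (19x+18) mod 26.
Applying it to modern: m(12)→19·12+18≡12=m; o(14)→19·14+18≡24=y; d(3)→19·3+18≡23=x; e(4)→19·4+18≡16=q; r(17)→19·17+18≡3=d; n(13)→19·13+18≡5=f (all mod 26).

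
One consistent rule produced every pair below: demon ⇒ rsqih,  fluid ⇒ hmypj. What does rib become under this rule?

fmv

Read the word backwards and shift each letter +4.
Applying it to rib: reverse → bir; then shift: b+4=f, i+4=m, r+4=v.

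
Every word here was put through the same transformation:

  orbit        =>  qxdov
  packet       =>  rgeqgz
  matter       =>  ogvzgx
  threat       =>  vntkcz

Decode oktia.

mercy

Shifts by position in orbit: pos 0: o→q (+2), pos 1: r→x (+6), pos 2: b→d (+2), pos 3: i→o (+6) — repeating every 2. The shifts repeat in a cycle of length 2: positions 0,1,… shift by +2, +6, then the pattern repeats.
Undoing it on oktia: o−2=m, k−6=e, t−2=r, i−6=c, a−2=y.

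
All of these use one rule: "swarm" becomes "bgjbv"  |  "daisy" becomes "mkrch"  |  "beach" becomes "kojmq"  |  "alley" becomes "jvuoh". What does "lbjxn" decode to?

crane

Shifts by position in swarm: pos 0: s→b (+9), pos 1: w→g (+10), pos 2: a→j (+9), pos 3: r→b (+10) — repeating every 2. The shifts repeat in a cycle of length 2: positions 0,1,… shift by +9, +10, then the pattern repeats.
Undoing it on lbjxn: l−9=c, b−10=r, j−9=a, x−10=n, n−9=e.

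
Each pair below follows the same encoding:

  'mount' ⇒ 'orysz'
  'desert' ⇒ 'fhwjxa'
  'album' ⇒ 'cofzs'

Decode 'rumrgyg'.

In mount: m→o is +2, o→r is +3, u→y is +4, n→s is +5 — the shift increases by 1 each position. Each letter shifts forward by (position + 2), i.e. 2, 3, 4, … — the shift grows by one for each successive letter.
Undoing it on rumrgyg: r−2=p, u−3=r, m−4=i, r−5=m, g−6=a, y−7=r, g−8=y.

primary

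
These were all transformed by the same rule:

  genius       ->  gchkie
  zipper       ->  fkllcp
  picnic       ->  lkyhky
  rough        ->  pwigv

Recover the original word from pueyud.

rascal

g(6)→g(6) and e(4)→c(2) fit y≡15x+20 (mod 26); the inverse of 15 mod 26 is 7. This is an affine cipher: with a=0,…,z=25, each position x becomes (15x+20) mod 26.
Reversing it on pueyud: p(15)→7·(15−20)≡17=r; u(20)→7·(20−20)≡0=a; e(4)→7·(4−20)≡18=s; y(24)→7·(24−20)≡2=c; u(20)→7·(20−20)≡0=a; d(3)→7·(3−20)≡11=l (all mod 26).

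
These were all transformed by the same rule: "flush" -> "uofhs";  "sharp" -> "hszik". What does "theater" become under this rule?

gsvzgvi

Letters are reflected about the middle of the alphabet (position → 25−position): Atbash.
Applying it to theater: t↔g, h↔s, e↔v, a↔z, t↔g, e↔v, r↔i.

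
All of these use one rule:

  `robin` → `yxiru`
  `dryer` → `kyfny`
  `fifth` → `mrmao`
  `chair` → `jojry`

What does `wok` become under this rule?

Two shifts are in play — +9 for a/e/i/o/u, +7 for every other letter.
Applying it to wok: w(cons)+7=d, o(vowel)+9=x, k(cons)+7=r.

dxr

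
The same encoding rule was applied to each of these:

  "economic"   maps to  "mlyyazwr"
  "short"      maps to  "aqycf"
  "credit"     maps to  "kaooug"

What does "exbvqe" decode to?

worker

In economic: e→m is +8, c→l is +9, o→y is +10, n→y is +11 — the shift increases by 1 each position. The shift increases by 1 at each position, starting from +8: 8, 9, 10, ….
Reversing it on exbvqe: e−8=w, x−9=o, b−10=r, v−11=k, q−12=e, e−13=r.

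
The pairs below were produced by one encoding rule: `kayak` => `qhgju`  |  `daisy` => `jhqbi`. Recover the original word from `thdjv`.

naval

Letter i (0-indexed) is shifted by i+6, so successive shifts are 6, 7, 8, ….
Reversing it on thdjv: t−6=n, h−7=a, d−8=v, j−9=a, v−10=l.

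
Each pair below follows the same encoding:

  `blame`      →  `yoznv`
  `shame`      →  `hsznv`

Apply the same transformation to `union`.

fmrlm

Each pair mirrors across the alphabet (b↔y, l↔o, a↔z): positions sum to 25. Each letter is replaced by its mirror in the alphabet: a↔z, b↔y, c↔x, and so on (the Atbash cipher).
Applying it to union: u↔f, n↔m, i↔r, o↔l, n↔m.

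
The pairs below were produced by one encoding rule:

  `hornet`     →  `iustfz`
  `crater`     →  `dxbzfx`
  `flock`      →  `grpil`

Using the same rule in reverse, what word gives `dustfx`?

Shifts by position in hornet: pos 0: h→i (+1), pos 1: o→u (+6), pos 2: r→s (+1), pos 3: n→t (+6) — repeating every 2. It's a Vigenère-style cipher with numeric key [1,6]: position i shifts by key[i mod 2].
Decoding dustfx: d−1=c, u−6=o, s−1=r, t−6=n, f−1=e, x−6=r.

corner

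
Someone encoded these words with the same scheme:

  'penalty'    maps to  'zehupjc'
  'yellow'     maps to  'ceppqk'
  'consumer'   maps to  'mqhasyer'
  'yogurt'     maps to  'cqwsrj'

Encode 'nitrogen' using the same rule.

hojrqweh

p(15)→z(25) and e(4)→e(4) fit y≡9x+20 (mod 26); the inverse of 9 mod 26 is 3. Each letter's alphabet position (a=0..z=25) is mapped through 9·x+20 mod 26 — an affine cipher.
For nitrogen: n(13)→9·13+20≡7=h; i(8)→9·8+20≡14=o; t(19)→9·19+20≡9=j; r(17)→9·17+20≡17=r; o(14)→9·14+20≡16=q; g(6)→9·6+20≡22=w; e(4)→9·4+20≡4=e; n(13)→9·13+20≡7=h (all mod 26).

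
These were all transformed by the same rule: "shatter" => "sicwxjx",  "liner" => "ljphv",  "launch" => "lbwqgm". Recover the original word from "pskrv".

prior

In shatter: s→s is +0, h→i is +1, a→c is +2, t→w is +3 — the shift increases by 1 each position. Letter i (0-indexed) is shifted by i+0, so successive shifts are 0, 1, 2, ….
Undoing it on pskrv: p−0=p, s−1=r, k−2=i, r−3=o, v−4=r.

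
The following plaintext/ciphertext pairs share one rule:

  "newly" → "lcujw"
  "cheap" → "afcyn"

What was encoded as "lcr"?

Every letter moves 24 places later in the alphabet, wrapping around z→a.
Reversing it on lcr: l−24=n, c−24=e, r−24=t.

net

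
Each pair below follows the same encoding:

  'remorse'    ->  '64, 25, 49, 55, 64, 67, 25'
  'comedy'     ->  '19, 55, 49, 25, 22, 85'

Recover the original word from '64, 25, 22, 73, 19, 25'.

r(#18)→64 and e(#5)→25: differences scale by 3, so n = 3·pos + 10. Each letter becomes 3×(its alphabet position, a=1..z=26) + 10.
Reversing it on 64, 25, 22, 73, 19, 25: 64→(64−10)÷3=18=r, 25→(25−10)÷3=5=e, 22→(22−10)÷3=4=d, 73→(73−10)÷3=21=u, 19→(19−10)÷3=3=c, 25→(25−10)÷3=5=e.

reduce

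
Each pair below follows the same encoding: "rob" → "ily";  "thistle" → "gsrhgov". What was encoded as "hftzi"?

Each pair mirrors across the alphabet (r↔i, o↔l, b↔y): positions sum to 25. This is the alphabet-reversal cipher (Atbash): a becomes z, b becomes y, etc.
Decoding hftzi: h↔s, f↔u, t↔g, z↔a, i↔r.

sugar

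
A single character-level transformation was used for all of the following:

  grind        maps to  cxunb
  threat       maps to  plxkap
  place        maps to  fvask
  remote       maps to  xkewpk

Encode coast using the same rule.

Each letter's alphabet position (a=0..z=25) is mapped through 9·x+0 mod 26 — an affine cipher.
Applying it to coast: c(2)→9·2+0≡18=s; o(14)→9·14+0≡22=w; a(0)→9·0+0≡0=a; s(18)→9·18+0≡6=g; t(19)→9·19+0≡15=p (all mod 26).

swagp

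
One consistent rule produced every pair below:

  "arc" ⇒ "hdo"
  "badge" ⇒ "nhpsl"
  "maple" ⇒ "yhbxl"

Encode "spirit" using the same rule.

ebpdpf

The shift depends on letter class: consonant r→d is +12, but vowel a→h is +7. Two shifts are in play — +7 for a/e/i/o/u, +12 for every other letter.
Applying it to spirit: s(cons)+12=e, p(cons)+12=b, i(vowel)+7=p, r(cons)+12=d, i(vowel)+7=p, t(cons)+12=f.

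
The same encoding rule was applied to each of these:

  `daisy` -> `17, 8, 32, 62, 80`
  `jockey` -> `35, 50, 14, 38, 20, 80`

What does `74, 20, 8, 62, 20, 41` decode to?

d(#4)→17 and a(#1)→8: differences scale by 3, so n = 3·pos + 5. With a=1..z=26, the number is 3·pos + 5.
Undoing it on 74, 20, 8, 62, 20, 41: 74→(74−5)÷3=23=w, 20→(20−5)÷3=5=e, 8→(8−5)÷3=1=a, 62→(62−5)÷3=19=s, 20→(20−5)÷3=5=e, 41→(41−5)÷3=12=l.

weasel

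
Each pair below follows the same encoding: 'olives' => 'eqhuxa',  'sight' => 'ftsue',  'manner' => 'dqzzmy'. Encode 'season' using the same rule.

The output letters match the input read backwards, each shifted +12: olives reversed is sevilo. Read the word backwards and shift each letter +12.
Applying it to season: reverse → nosaes; then shift: n+12=z, o+12=a, s+12=e, a+12=m, e+12=q, s+12=e.

zaemqe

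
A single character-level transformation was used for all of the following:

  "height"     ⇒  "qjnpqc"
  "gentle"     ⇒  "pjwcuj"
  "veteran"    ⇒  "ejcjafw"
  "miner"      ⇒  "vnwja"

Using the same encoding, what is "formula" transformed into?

otavzuf

The shift depends on letter class: consonant h→q is +9, but vowel e→j is +5. Two shifts are in play — +5 for a/e/i/o/u, +9 for every other letter.
Applying it to formula: f(cons)+9=o, o(vowel)+5=t, r(cons)+9=a, m(cons)+9=v, u(vowel)+5=z, l(cons)+9=u, a(vowel)+5=f.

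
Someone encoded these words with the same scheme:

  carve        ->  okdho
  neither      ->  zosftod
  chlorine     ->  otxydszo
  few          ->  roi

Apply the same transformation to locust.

Vowels shift forward by 10 and consonants shift forward by 12.
For locust: l(cons)+12=x, o(vowel)+10=y, c(cons)+12=o, u(vowel)+10=e, s(cons)+12=e, t(cons)+12=f.

xyoeef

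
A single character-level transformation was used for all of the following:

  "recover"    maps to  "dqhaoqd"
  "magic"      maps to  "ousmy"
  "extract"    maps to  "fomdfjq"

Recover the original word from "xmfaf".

The output letters match the input read backwards, each shifted +12: recover reversed is revocer. Two steps: reverse the string, then apply a Caesar shift of +12.
Undoing it on xmfaf: shift back: x−12=l, m−12=a, f−12=t, a−12=o, f−12=t → latot; then reverse → total.

total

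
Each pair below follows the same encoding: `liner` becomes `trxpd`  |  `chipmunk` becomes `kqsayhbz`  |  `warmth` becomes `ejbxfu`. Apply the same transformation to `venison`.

dnxtebb

In liner: l→t is +8, i→r is +9, n→x is +10, e→p is +11 — the shift increases by 1 each position. Each letter shifts forward by (position + 8), i.e. 8, 9, 10, … — the shift grows by one for each successive letter.
For venison: v+8=d, e+9=n, n+10=x, i+11=t, s+12=e, o+13=b, n+14=b.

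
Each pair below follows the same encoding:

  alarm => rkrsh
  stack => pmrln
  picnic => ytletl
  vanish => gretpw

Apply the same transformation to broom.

osbbh

a(0)→r(17) and l(11)→k(10) fit y≡23x+17 (mod 26); the inverse of 23 mod 26 is 17. Each letter's alphabet position (a=0..z=25) is mapped through 23·x+17 mod 26 — an affine cipher.
For broom: b(1)→23·1+17≡14=o; r(17)→23·17+17≡18=s; o(14)→23·14+17≡1=b; o(14)→23·14+17≡1=b; m(12)→23·12+17≡7=h (all mod 26).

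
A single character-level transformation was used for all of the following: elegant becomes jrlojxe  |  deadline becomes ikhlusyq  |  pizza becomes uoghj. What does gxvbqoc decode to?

brother

In elegant: e→j is +5, l→r is +6, e→l is +7, g→o is +8 — the shift increases by 1 each position. Each letter shifts forward by (position + 5), i.e. 5, 6, 7, … — the shift grows by one for each successive letter.
Decoding gxvbqoc: g−5=b, x−6=r, v−7=o, b−8=t, q−9=h, o−10=e, c−11=r.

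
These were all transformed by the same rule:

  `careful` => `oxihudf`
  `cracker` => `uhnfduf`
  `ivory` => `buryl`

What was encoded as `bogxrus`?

proudly

The output letters match the input read backwards, each shifted +3: careful reversed is luferac. Read the word backwards and shift each letter +3.
Decoding bogxrus: shift back: b−3=y, o−3=l, g−3=d, x−3=u, r−3=o, u−3=r, s−3=p → ylduorp; then reverse → proudly.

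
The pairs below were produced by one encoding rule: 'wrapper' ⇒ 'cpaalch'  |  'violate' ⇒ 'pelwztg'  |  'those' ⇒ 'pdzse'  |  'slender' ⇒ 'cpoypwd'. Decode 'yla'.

pan

Read the word backwards and shift each letter +11.
Decoding yla: shift back: y−11=n, l−11=a, a−11=p → nap; then reverse → pan.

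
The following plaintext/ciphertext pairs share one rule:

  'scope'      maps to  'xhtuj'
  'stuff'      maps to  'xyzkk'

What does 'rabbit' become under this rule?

Compare letters: s→x is +5, c→h is +5, o→t is +5 — a constant shift. It's a constant shift of +5 (ROT5).
For rabbit: r+5=w, a+5=f, b+5=g, b+5=g, i+5=n, t+5=y.

wfggny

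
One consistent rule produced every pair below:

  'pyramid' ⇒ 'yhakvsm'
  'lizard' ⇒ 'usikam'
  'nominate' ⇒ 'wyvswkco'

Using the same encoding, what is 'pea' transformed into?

yok

The shift depends on letter class: consonant p→y is +9, but vowel a→k is +10. The rule splits by letter class: vowels +10, consonants +9.
Applying it to pea: p(cons)+9=y, e(vowel)+10=o, a(vowel)+10=k.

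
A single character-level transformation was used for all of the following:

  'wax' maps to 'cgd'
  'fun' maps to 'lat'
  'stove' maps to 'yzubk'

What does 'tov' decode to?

nip

Compare letters: w→c is +6, a→g is +6, x→d is +6 — a constant shift. Every letter moves 6 places later in the alphabet, wrapping around z→a.
Reversing it on tov: t−6=n, o−6=i, v−6=p.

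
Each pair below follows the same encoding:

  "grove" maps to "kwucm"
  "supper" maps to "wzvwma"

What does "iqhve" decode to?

elbow

In grove: g→k is +4, r→w is +5, o→u is +6, v→c is +7 — the shift increases by 1 each position. Each letter shifts forward by (position + 4), i.e. 4, 5, 6, … — the shift grows by one for each successive letter.
Decoding iqhve: i−4=e, q−5=l, h−6=b, v−7=o, e−8=w.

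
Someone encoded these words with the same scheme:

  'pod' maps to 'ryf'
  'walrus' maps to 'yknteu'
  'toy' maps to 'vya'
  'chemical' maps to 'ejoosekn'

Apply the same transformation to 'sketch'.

The shift depends on letter class: consonant p→r is +2, but vowel o→y is +10. The rule splits by letter class: vowels +10, consonants +2.
Applying it to sketch: s(cons)+2=u, k(cons)+2=m, e(vowel)+10=o, t(cons)+2=v, c(cons)+2=e, h(cons)+2=j.

umovej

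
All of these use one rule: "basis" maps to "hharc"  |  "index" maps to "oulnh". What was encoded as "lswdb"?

In basis: b→h is +6, a→h is +7, s→a is +8, i→r is +9 — the shift increases by 1 each position. The shift increases by 1 at each position, starting from +6: 6, 7, 8, ….
Decoding lswdb: l−6=f, s−7=l, w−8=o, d−9=u, b−10=r.

flour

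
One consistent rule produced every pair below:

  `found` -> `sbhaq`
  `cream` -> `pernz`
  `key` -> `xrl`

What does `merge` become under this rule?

Compare letters: f→s is +13, o→b is +13, u→h is +13 — a constant shift. It's a constant shift of +13 (ROT13).
On merge: m+13=z, e+13=r, r+13=e, g+13=t, e+13=r.

zretr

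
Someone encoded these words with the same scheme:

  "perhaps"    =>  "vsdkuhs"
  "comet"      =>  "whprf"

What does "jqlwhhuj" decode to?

The output letters match the input read backwards, each shifted +3: perhaps reversed is spahrep. Two steps: reverse the string, then apply a Caesar shift of +3.
Reversing it on jqlwhhuj: shift back: j−3=g, q−3=n, l−3=i, w−3=t, h−3=e, h−3=e, u−3=r, j−3=g → gniteerg; then reverse → greeting.

greeting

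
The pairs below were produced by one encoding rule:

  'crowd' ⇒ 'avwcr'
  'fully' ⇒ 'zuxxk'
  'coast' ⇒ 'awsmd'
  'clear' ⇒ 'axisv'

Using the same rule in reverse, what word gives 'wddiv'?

c(2)→a(0) and r(17)→v(21) fit y≡17x+18 (mod 26); the inverse of 17 mod 26 is 23. Treating letters as 0–25, the rule is x ↦ 17x + 18 (mod 26).
Reversing it on wddiv: w(22)→23·(22−18)≡14=o; d(3)→23·(3−18)≡19=t; d(3)→23·(3−18)≡19=t; i(8)→23·(8−18)≡4=e; v(21)→23·(21−18)≡17=r (all mod 26).

otter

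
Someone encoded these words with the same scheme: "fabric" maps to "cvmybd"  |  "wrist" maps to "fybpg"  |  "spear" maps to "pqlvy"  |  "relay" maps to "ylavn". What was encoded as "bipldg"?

f(5)→c(2) and a(0)→v(21) fit y≡17x+21 (mod 26); the inverse of 17 mod 26 is 23. Treating letters as 0–25, the rule is x ↦ 17x + 21 (mod 26).
Decoding bipldg: b(1)→23·(1−21)≡8=i; i(8)→23·(8−21)≡13=n; p(15)→23·(15−21)≡18=s; l(11)→23·(11−21)≡4=e; d(3)→23·(3−21)≡2=c; g(6)→23·(6−21)≡19=t (all mod 26).

insect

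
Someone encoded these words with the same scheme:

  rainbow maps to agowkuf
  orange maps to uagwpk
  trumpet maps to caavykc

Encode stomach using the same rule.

The shift depends on letter class: consonant r→a is +9, but vowel a→g is +6. Two shifts are in play — +6 for a/e/i/o/u, +9 for every other letter.
For stomach: s(cons)+9=b, t(cons)+9=c, o(vowel)+6=u, m(cons)+9=v, a(vowel)+6=g, c(cons)+9=l, h(cons)+9=q.

bcuvglq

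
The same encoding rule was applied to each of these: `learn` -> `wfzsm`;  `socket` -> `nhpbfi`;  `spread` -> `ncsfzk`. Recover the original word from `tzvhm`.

wagon

l(11)→w(22) and e(4)→f(5) fit y≡21x+25 (mod 26); the inverse of 21 mod 26 is 5. This is an affine cipher: with a=0,…,z=25, each position x becomes (21x+25) mod 26.
Reversing it on tzvhm: t(19)→5·(19−25)≡22=w; z(25)→5·(25−25)≡0=a; v(21)→5·(21−25)≡6=g; h(7)→5·(7−25)≡14=o; m(12)→5·(12−25)≡13=n (all mod 26).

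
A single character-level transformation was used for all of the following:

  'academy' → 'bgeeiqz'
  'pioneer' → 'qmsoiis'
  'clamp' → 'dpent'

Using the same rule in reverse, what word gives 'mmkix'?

light

Shifts by position in academy: pos 0: a→b (+1), pos 1: c→g (+4), pos 2: a→e (+4), pos 3: d→e (+1), pos 4: e→i (+4), pos 5: m→q (+4) — repeating every 3. A repeating key of period 3 is used — shifts +1, +4, +4 over and over.
Undoing it on mmkix: m−1=l, m−4=i, k−4=g, i−1=h, x−4=t.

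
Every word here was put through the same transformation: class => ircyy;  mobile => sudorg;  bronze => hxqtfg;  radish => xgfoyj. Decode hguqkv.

basket

Shifts by position in class: pos 0: c→i (+6), pos 1: l→r (+6), pos 2: a→c (+2), pos 3: s→y (+6), pos 4: s→y (+6) — repeating every 3. A repeating key of period 3 is used — shifts +6, +6, +2 over and over.
Decoding hguqkv: h−6=b, g−6=a, u−2=s, q−6=k, k−6=e, v−2=t.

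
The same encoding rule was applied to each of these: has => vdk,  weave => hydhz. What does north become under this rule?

kwurq

The output letters match the input read backwards, each shifted +3: has reversed is sah. Read the word backwards and shift each letter +3.
On north: reverse → htron; then shift: h+3=k, t+3=w, r+3=u, o+3=r, n+3=q.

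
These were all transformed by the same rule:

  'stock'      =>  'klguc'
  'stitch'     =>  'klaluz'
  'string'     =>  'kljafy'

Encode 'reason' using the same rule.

jwskgf

Compare letters: s→k is +18, t→l is +18, o→g is +18 — a constant shift. It's a constant shift of +18 (ROT18).
Applying it to reason: r+18=j, e+18=w, a+18=s, s+18=k, o+18=g, n+18=f.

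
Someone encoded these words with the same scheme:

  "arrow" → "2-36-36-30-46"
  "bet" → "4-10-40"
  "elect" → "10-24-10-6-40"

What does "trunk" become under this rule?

a(#1)→2 and r(#18)→36: differences scale by 2, so n = 2·pos + 0. Each letter becomes 2×(its alphabet position, a=1..z=26).
On trunk: t=20→40, r=18→36, u=21→42, n=14→28, k=11→22.

40-36-42-28-22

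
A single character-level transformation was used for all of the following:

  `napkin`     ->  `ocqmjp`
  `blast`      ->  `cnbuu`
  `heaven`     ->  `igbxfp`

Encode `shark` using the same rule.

tjbtl

Shifts by position in napkin: pos 0: n→o (+1), pos 1: a→c (+2), pos 2: p→q (+1), pos 3: k→m (+2) — repeating every 2. The shifts repeat in a cycle of length 2: positions 0,1,… shift by +1, +2, then the pattern repeats.
For shark: s+1=t, h+2=j, a+1=b, r+2=t, k+1=l.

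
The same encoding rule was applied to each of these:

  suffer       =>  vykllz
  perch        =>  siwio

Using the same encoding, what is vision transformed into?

In suffer: s→v is +3, u→y is +4, f→k is +5, f→l is +6 — the shift increases by 1 each position. Each letter shifts forward by (position + 3), i.e. 3, 4, 5, … — the shift grows by one for each successive letter.
For vision: v+3=y, i+4=m, s+5=x, i+6=o, o+7=v, n+8=v.

ymxovv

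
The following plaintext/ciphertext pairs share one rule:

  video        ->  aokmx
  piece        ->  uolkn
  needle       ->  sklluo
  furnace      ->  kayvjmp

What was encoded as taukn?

ounce

The shift increases by 1 at each position, starting from +5: 5, 6, 7, ….
Reversing it on taukn: t−5=o, a−6=u, u−7=n, k−8=c, n−9=e.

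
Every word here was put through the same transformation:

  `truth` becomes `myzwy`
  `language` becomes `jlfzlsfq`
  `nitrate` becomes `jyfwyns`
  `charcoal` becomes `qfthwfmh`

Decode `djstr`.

money

Two steps: reverse the string, then apply a Caesar shift of +5.
Decoding djstr: shift back: d−5=y, j−5=e, s−5=n, t−5=o, r−5=m → yenom; then reverse → money.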